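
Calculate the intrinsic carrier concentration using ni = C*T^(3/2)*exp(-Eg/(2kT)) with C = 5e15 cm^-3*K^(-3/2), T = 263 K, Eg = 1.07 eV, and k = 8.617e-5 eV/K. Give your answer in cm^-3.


Step 1: Compute kT = 8.617e-5 * 263 = 0.02266271 eV
Step 2: Exponent = -Eg/(2kT) = -1.07/(2*0.02266271) = -23.60706
Step 3: T^(3/2) = 263^1.5 = 4265.14
Step 4: ni = 5e15 * 4265.14 * exp(-23.60706) = 1.19e+09 cm^-3

1.19e+09


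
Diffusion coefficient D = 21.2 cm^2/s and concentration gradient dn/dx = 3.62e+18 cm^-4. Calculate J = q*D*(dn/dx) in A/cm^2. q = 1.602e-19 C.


Step 1: J = q * D * (dn/dx)
Step 2: J = 1.602e-19 * 21.2 * 3.62e+18
Step 3: J = 1.23e+01 A/cm^2

1.23e+01


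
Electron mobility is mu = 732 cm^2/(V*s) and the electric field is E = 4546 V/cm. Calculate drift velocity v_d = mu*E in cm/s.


Step 1: v_d = mu * E
Step 2: v_d = 732 * 4546 = 3327672
Step 3: v_d = 3.33e+06 cm/s

3.33e+06


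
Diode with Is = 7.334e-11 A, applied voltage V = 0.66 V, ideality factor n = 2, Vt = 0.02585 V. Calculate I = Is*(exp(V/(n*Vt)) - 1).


Step 1: V/(n*Vt) = 0.66/(2*0.02585) = 12.7660
Step 2: exp(12.7660) = 3.5011e+05
Step 3: I = 7.334e-11 * (3.5011e+05 - 1) = 2.57e-05 A

2.57e-05


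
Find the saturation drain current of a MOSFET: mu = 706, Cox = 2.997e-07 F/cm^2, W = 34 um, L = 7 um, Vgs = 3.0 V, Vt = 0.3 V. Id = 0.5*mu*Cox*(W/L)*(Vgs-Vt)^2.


Step 1: Overdrive voltage Vov = Vgs - Vt = 3.0 - 0.3 = 2.7 V
Step 2: W/L = 34/7 = 4.85714
Step 3: Id = 0.5 * 706 * 2.997e-07 * 4.85714 * 2.7^2
Step 4: Id = 3.75e-03 A

3.75e-03


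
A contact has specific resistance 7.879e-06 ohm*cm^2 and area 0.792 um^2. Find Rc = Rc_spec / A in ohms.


Step 1: Convert area to cm^2: 0.792 um^2 = 7.9200e-09 cm^2
Step 2: Rc = Rc_spec / A = 7.879e-06 / 7.9200e-09
Step 3: Rc = 9.95e+02 ohms

9.95e+02


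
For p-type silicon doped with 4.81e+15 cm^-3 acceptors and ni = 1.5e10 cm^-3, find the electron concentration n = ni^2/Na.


Step 1: Majority hole concentration p ≈ Na = 4.81e+15 cm^-3
Step 2: n = ni^2 / Na = (1.5e10)^2 / 4.81e+15
Step 3: n = 4.68e+04 cm^-3

4.68e+04


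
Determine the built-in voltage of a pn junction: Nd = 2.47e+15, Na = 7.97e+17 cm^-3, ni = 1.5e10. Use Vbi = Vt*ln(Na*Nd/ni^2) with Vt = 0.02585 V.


Step 1: Compute Na*Nd/ni^2 = 7.97e+17 * 2.47e+15 / (1.5e10)^2 = 8.7493e+12
Step 2: ln(8.7493e+12) = 29.8000
Step 3: Vbi = 0.02585 * 29.8000 = 0.77 V

0.77


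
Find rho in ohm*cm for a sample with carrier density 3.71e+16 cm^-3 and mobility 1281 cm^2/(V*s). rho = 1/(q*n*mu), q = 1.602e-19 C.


Step 1: sigma = q * n * mu = 1.602e-19 * 3.71e+16 * 1281 = 7.61352e+00 S/cm
Step 2: rho = 1 / sigma = 1 / 7.61352e+00 = 0.1313 ohm*cm

0.1313


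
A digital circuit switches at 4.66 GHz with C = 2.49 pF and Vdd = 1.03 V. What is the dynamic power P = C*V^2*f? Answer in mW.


Step 1: V^2 = 1.03^2 = 1.0609 V^2
Step 2: P = C*V^2*f = 2.49e-12 F * 1.0609 * 4.66e9 Hz
Step 3: P = 1.231004706e-02 W
Step 4: P = 12.31 mW

12.31


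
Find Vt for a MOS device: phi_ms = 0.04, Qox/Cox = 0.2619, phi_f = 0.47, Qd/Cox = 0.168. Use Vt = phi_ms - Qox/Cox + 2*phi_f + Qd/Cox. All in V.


Step 1: Vt = phi_ms - Qox/Cox + 2*phi_f + Qd/Cox
Step 2: Vt = 0.04 - 0.2619 + 2*0.47 + 0.168
Step 3: Vt = 0.04 - 0.2619 + 0.94 + 0.168
Step 4: Vt = 0.8861 V

0.8861


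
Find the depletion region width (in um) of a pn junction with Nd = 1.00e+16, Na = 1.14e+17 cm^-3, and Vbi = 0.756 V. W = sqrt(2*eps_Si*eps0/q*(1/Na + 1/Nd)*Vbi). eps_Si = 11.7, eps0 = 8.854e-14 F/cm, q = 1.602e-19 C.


Step 1: 1/Na + 1/Nd = 1/1.14e+17 + 1/1.00e+16 = 1.08772e-16
Step 2: 2*eps*eps0/q = 2*11.7*8.854e-14/1.602e-19 = 1.293281e+07
Step 3: W^2 = 1.293281e+07 * 1.08772e-16 * 0.756 = 1.06349e-09
Step 4: W = sqrt(1.06349e-09) = 3.261e-05 cm = 0.3261 um

0.3261


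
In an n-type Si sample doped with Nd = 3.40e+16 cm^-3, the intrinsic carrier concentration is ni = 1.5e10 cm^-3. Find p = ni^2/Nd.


Step 1: Since Nd >> ni, n ≈ Nd = 3.40e+16 cm^-3
Step 2: p = ni^2 / n = (1.5e10)^2 / 3.40e+16
Step 3: p = 2.25e20 / 3.40e+16 = 6.62e+03 cm^-3

6.62e+03


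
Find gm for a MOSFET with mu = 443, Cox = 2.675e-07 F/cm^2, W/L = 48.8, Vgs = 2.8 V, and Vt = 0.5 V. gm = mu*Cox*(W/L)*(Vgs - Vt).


Step 1: Vov = Vgs - Vt = 2.8 - 0.5 = 2.3 V
Step 2: gm = mu * Cox * (W/L) * Vov
Step 3: gm = 443 * 2.675e-07 * 48.8 * 2.3 = 1.33e-02 S

1.33e-02


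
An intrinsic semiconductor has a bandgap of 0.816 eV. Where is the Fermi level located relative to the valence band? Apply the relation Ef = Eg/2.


Step 1: For an intrinsic semiconductor, the Fermi level sits at midgap.
Step 2: Ef = Eg / 2 = 0.816 / 2 = 0.408 eV

0.408


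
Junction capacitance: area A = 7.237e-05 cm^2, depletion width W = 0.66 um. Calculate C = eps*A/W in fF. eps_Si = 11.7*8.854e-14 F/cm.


Step 1: eps_Si = 11.7 * 8.854e-14 = 1.035918e-12 F/cm
Step 2: W in cm = 0.66 * 1e-4 = 6.60e-05 cm
Step 3: C = 1.035918e-12 * 7.237e-05 / 6.60e-05 = 1.135900e-12 F
Step 4: C = 1135.9 fF

1135.9


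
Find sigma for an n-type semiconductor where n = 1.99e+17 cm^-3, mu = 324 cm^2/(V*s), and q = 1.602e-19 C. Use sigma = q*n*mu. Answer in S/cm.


Step 1: sigma = q * n * mu
Step 2: sigma = 1.602e-19 * 1.99e+17 * 324
Step 3: sigma = 1.033e+01 S/cm

1.033e+01


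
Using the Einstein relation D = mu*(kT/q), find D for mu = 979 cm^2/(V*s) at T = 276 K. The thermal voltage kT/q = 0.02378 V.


Step 1: D = mu * (kT/q)
Step 2: D = 979 * 0.02378
Step 3: D = 23.28 cm^2/s

23.28


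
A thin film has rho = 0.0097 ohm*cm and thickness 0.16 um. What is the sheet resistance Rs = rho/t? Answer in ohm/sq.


Step 1: Convert thickness to cm: t = 0.16 um = 1.6000e-05 cm
Step 2: Rs = rho / t = 0.0097 / 1.6000e-05
Step 3: Rs = 606.3 ohm/sq

606.3


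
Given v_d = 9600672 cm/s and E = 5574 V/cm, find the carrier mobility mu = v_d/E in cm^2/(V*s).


Step 1: mu = v_d / E
Step 2: mu = 9600672 / 5574
Step 3: mu = 1722.4 cm^2/(V*s)

1722.4


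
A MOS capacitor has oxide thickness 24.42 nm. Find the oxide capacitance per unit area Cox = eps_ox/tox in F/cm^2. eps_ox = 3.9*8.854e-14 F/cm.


Step 1: eps_ox = 3.9 * 8.854e-14 = 3.45306e-13 F/cm
Step 2: tox in cm = 24.42 nm * 1e-7 = 2.4420e-06 cm
Step 3: Cox = 3.45306e-13 / 2.4420e-06 = 1.41e-07 F/cm^2

1.41e-07


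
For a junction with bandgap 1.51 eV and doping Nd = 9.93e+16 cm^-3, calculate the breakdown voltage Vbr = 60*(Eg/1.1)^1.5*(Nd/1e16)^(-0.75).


Step 1: Eg/1.1 = 1.51/1.1 = 1.372727
Step 2: (Eg/1.1)^1.5 = 1.372727^1.5 = 1.608334
Step 3: (Nd/1e16)^(-0.75) = (9.93)^(-0.75) = 0.178767
Step 4: Vbr = 60 * 1.608334 * 0.178767 = 17.3 V

17.3


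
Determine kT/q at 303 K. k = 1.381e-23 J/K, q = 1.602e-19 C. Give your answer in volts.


Step 1: kT = 1.381e-23 * 303 = 4.18443e-21 J
Step 2: Vt = kT/q = 4.18443e-21 / 1.602e-19
Step 3: Vt = 0.02612 V

0.02612


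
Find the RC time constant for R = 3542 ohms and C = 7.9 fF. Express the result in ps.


Step 1: tau = R * C
Step 2: tau = 3542 * 7.9 fF = 3542 * 7.9e-15 F
Step 3: tau = 2.79818e-11 s = 27.9818 ps

27.9818


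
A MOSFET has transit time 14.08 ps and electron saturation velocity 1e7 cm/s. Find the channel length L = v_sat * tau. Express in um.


Step 1: tau in seconds = 14.08 ps * 1e-12 = 1.4080e-11 s
Step 2: L = v_sat * tau = 1e7 * 1.4080e-11 = 1.4080e-04 cm
Step 3: L in um = 1.4080e-04 * 1e4 = 1.408 um

1.408


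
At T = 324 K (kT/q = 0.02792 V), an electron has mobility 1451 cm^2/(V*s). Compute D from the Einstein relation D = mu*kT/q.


Step 1: D = mu * (kT/q)
Step 2: D = 1451 * 0.02792
Step 3: D = 40.51 cm^2/s

40.51


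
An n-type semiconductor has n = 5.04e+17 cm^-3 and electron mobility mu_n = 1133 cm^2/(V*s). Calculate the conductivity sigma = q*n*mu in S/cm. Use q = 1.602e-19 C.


Step 1: sigma = q * n * mu
Step 2: sigma = 1.602e-19 * 5.04e+17 * 1133
Step 3: sigma = 9.148e+01 S/cm

9.148e+01


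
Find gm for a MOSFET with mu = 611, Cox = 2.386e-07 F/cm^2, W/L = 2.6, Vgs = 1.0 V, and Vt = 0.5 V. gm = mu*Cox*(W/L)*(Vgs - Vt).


Step 1: Vov = Vgs - Vt = 1.0 - 0.5 = 0.5 V
Step 2: gm = mu * Cox * (W/L) * Vov
Step 3: gm = 611 * 2.386e-07 * 2.6 * 0.5 = 1.90e-04 S

1.90e-04


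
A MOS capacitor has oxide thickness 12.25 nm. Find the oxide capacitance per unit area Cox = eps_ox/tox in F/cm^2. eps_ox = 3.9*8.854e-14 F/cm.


Step 1: eps_ox = 3.9 * 8.854e-14 = 3.45306e-13 F/cm
Step 2: tox in cm = 12.25 nm * 1e-7 = 1.2250e-06 cm
Step 3: Cox = 3.45306e-13 / 1.2250e-06 = 2.82e-07 F/cm^2

2.82e-07


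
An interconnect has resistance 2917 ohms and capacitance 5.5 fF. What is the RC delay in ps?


Step 1: tau = R * C
Step 2: tau = 2917 * 5.5 fF = 2917 * 5.5e-15 F
Step 3: tau = 1.60435e-11 s = 16.0435 ps

16.0435


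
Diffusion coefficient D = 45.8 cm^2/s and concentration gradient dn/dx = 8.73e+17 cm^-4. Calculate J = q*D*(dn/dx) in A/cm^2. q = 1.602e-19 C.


Step 1: J = q * D * (dn/dx)
Step 2: J = 1.602e-19 * 45.8 * 8.73e+17
Step 3: J = 6.41e+00 A/cm^2

6.41e+00


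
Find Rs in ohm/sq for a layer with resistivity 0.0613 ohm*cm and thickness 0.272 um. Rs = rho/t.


Step 1: Convert thickness to cm: t = 0.272 um = 2.7200e-05 cm
Step 2: Rs = rho / t = 0.0613 / 2.7200e-05
Step 3: Rs = 2253.7 ohm/sq

2253.7


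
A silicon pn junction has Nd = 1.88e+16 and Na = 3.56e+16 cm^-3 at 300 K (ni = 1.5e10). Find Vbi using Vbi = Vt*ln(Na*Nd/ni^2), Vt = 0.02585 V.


Step 1: Compute Na*Nd/ni^2 = 3.56e+16 * 1.88e+16 / (1.5e10)^2 = 2.9746e+12
Step 2: ln(2.9746e+12) = 28.7211
Step 3: Vbi = 0.02585 * 28.7211 = 0.742 V

0.742


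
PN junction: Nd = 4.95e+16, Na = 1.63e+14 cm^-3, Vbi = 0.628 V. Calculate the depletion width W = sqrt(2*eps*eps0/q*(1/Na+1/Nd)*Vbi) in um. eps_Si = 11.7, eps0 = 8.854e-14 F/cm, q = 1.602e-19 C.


Step 1: 1/Na + 1/Nd = 1/1.63e+14 + 1/4.95e+16 = 6.15517e-15
Step 2: 2*eps*eps0/q = 2*11.7*8.854e-14/1.602e-19 = 1.293281e+07
Step 3: W^2 = 1.293281e+07 * 6.15517e-15 * 0.628 = 4.99911e-08
Step 4: W = sqrt(4.99911e-08) = 2.236e-04 cm = 2.236 um

2.236


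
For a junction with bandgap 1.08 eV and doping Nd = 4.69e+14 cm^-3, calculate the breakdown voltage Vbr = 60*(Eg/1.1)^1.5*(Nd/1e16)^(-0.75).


Step 1: Eg/1.1 = 1.08/1.1 = 0.981818
Step 2: (Eg/1.1)^1.5 = 0.981818^1.5 = 0.972851
Step 3: (Nd/1e16)^(-0.75) = (0.0469)^(-0.75) = 9.922483
Step 4: Vbr = 60 * 0.972851 * 9.922483 = 579.2 V

579.2


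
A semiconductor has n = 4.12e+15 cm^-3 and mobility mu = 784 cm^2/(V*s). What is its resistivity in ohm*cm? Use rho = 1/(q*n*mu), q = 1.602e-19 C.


Step 1: sigma = q * n * mu = 1.602e-19 * 4.12e+15 * 784 = 5.17459e-01 S/cm
Step 2: rho = 1 / sigma = 1 / 5.17459e-01 = 1.933 ohm*cm

1.933


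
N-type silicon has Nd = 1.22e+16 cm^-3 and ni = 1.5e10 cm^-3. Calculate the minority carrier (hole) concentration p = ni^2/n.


Step 1: Since Nd >> ni, n ≈ Nd = 1.22e+16 cm^-3
Step 2: p = ni^2 / n = (1.5e10)^2 / 1.22e+16
Step 3: p = 2.25e20 / 1.22e+16 = 1.84e+04 cm^-3

1.84e+04


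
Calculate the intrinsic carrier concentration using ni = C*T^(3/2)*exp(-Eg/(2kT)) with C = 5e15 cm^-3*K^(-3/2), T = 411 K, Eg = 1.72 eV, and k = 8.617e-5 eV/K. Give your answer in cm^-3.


Step 1: Compute kT = 8.617e-5 * 411 = 0.03541587 eV
Step 2: Exponent = -Eg/(2kT) = -1.72/(2*0.03541587) = -24.28290
Step 3: T^(3/2) = 411^1.5 = 8332.26
Step 4: ni = 5e15 * 8332.26 * exp(-24.28290) = 1.19e+09 cm^-3

1.19e+09


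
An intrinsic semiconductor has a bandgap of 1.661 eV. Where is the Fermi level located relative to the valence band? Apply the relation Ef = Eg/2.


Step 1: For an intrinsic semiconductor, the Fermi level sits at midgap.
Step 2: Ef = Eg / 2 = 1.661 / 2 = 0.8305 eV

0.8305


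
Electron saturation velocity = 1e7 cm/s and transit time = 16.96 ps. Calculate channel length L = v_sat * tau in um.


Step 1: tau in seconds = 16.96 ps * 1e-12 = 1.6960e-11 s
Step 2: L = v_sat * tau = 1e7 * 1.6960e-11 = 1.6960e-04 cm
Step 3: L in um = 1.6960e-04 * 1e4 = 1.696 um

1.696


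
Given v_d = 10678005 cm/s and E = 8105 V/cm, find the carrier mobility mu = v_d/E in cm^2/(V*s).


Step 1: mu = v_d / E
Step 2: mu = 10678005 / 8105
Step 3: mu = 1317.46 cm^2/(V*s)

1317.46


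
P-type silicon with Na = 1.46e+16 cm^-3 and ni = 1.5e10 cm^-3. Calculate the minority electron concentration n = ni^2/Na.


Step 1: Majority hole concentration p ≈ Na = 1.46e+16 cm^-3
Step 2: n = ni^2 / Na = (1.5e10)^2 / 1.46e+16
Step 3: n = 1.54e+04 cm^-3

1.54e+04


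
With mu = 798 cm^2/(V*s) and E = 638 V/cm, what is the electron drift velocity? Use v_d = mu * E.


Step 1: v_d = mu * E
Step 2: v_d = 798 * 638 = 509124
Step 3: v_d = 5.09e+05 cm/s

5.09e+05


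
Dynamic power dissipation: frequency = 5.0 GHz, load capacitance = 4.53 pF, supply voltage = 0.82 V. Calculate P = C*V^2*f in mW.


Step 1: V^2 = 0.82^2 = 0.6724 V^2
Step 2: P = C*V^2*f = 4.53e-12 F * 0.6724 * 5.0e9 Hz
Step 3: P = 1.522986e-02 W
Step 4: P = 15.23 mW

15.23


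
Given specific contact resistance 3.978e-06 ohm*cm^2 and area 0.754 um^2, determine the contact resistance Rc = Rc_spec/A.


Step 1: Convert area to cm^2: 0.754 um^2 = 7.5400e-09 cm^2
Step 2: Rc = Rc_spec / A = 3.978e-06 / 7.5400e-09
Step 3: Rc = 5.28e+02 ohms

5.28e+02


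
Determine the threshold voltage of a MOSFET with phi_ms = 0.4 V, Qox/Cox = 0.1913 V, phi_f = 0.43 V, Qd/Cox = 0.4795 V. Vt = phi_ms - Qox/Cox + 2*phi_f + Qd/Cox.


Step 1: Vt = phi_ms - Qox/Cox + 2*phi_f + Qd/Cox
Step 2: Vt = 0.4 - 0.1913 + 2*0.43 + 0.4795
Step 3: Vt = 0.4 - 0.1913 + 0.86 + 0.4795
Step 4: Vt = 1.5482 V

1.5482


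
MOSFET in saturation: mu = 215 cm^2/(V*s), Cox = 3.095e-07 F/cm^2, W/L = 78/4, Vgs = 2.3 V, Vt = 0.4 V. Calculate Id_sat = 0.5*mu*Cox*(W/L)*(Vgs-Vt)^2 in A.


Step 1: Overdrive voltage Vov = Vgs - Vt = 2.3 - 0.4 = 1.9 V
Step 2: W/L = 78/4 = 19.5
Step 3: Id = 0.5 * 215 * 3.095e-07 * 19.5 * 1.9^2
Step 4: Id = 2.34e-03 A

2.34e-03


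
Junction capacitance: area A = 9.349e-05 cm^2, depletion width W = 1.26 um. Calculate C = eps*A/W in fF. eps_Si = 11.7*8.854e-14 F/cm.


Step 1: eps_Si = 11.7 * 8.854e-14 = 1.035918e-12 F/cm
Step 2: W in cm = 1.26 * 1e-4 = 1.26e-04 cm
Step 3: C = 1.035918e-12 * 9.349e-05 / 1.26e-04 = 7.686347e-13 F
Step 4: C = 768.63 fF

768.63


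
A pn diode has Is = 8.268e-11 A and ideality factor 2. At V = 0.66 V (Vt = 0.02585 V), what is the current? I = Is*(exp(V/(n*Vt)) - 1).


Step 1: V/(n*Vt) = 0.66/(2*0.02585) = 12.7660
Step 2: exp(12.7660) = 3.5011e+05
Step 3: I = 8.268e-11 * (3.5011e+05 - 1) = 2.89e-05 A

2.89e-05


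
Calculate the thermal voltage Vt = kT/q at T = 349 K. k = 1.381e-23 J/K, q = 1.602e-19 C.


Step 1: kT = 1.381e-23 * 349 = 4.81969e-21 J
Step 2: Vt = kT/q = 4.81969e-21 / 1.602e-19
Step 3: Vt = 0.03009 V

0.03009


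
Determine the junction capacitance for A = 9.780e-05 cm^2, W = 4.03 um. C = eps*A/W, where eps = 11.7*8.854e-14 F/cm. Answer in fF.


Step 1: eps_Si = 11.7 * 8.854e-14 = 1.035918e-12 F/cm
Step 2: W in cm = 4.03 * 1e-4 = 4.03e-04 cm
Step 3: C = 1.035918e-12 * 9.780e-05 / 4.03e-04 = 2.513965e-13 F
Step 4: C = 251.4 fF

251.4


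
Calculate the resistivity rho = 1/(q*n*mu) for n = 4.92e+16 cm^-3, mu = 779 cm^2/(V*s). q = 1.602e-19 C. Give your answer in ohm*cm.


Step 1: sigma = q * n * mu = 1.602e-19 * 4.92e+16 * 779 = 6.13995e+00 S/cm
Step 2: rho = 1 / sigma = 1 / 6.13995e+00 = 0.1629 ohm*cm

0.1629


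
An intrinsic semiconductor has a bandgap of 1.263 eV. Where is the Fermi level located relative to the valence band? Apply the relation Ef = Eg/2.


Step 1: For an intrinsic semiconductor, the Fermi level sits at midgap.
Step 2: Ef = Eg / 2 = 1.263 / 2 = 0.6315 eV

0.6315


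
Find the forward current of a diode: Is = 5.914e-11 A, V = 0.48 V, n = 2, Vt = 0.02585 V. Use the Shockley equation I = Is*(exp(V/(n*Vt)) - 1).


Step 1: V/(n*Vt) = 0.48/(2*0.02585) = 9.2843
Step 2: exp(9.2843) = 1.0768e+04
Step 3: I = 5.914e-11 * (1.0768e+04 - 1) = 6.37e-07 A

6.37e-07


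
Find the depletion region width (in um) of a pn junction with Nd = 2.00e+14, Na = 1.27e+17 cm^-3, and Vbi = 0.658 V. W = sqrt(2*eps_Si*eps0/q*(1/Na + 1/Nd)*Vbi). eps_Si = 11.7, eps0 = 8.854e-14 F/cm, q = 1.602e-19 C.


Step 1: 1/Na + 1/Nd = 1/1.27e+17 + 1/2.00e+14 = 5.00787e-15
Step 2: 2*eps*eps0/q = 2*11.7*8.854e-14/1.602e-19 = 1.293281e+07
Step 3: W^2 = 1.293281e+07 * 5.00787e-15 * 0.658 = 4.26159e-08
Step 4: W = sqrt(4.26159e-08) = 2.064e-04 cm = 2.064 um

2.064


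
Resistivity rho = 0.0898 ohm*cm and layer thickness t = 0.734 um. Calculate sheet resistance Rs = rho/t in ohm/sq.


Step 1: Convert thickness to cm: t = 0.734 um = 7.3400e-05 cm
Step 2: Rs = rho / t = 0.0898 / 7.3400e-05
Step 3: Rs = 1223.4 ohm/sq

1223.4


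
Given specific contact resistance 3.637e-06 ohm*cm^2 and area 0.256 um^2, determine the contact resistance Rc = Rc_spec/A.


Step 1: Convert area to cm^2: 0.256 um^2 = 2.5600e-09 cm^2
Step 2: Rc = Rc_spec / A = 3.637e-06 / 2.5600e-09
Step 3: Rc = 1.42e+03 ohms

1.42e+03


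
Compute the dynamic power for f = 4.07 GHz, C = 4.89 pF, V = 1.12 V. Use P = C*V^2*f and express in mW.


Step 1: V^2 = 1.12^2 = 1.2544 V^2
Step 2: P = C*V^2*f = 4.89e-12 F * 1.2544 * 4.07e9 Hz
Step 3: P = 2.496544512e-02 W
Step 4: P = 24.965 mW

24.965


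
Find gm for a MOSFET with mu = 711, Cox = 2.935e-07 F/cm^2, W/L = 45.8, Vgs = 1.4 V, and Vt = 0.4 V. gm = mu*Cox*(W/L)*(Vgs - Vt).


Step 1: Vov = Vgs - Vt = 1.4 - 0.4 = 1.0 V
Step 2: gm = mu * Cox * (W/L) * Vov
Step 3: gm = 711 * 2.935e-07 * 45.8 * 1.0 = 9.56e-03 S

9.56e-03


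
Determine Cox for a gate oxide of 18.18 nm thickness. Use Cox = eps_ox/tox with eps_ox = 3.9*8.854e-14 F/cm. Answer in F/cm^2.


Step 1: eps_ox = 3.9 * 8.854e-14 = 3.45306e-13 F/cm
Step 2: tox in cm = 18.18 nm * 1e-7 = 1.8180e-06 cm
Step 3: Cox = 3.45306e-13 / 1.8180e-06 = 1.90e-07 F/cm^2

1.90e-07


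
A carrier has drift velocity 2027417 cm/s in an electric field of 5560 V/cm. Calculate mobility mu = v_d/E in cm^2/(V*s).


Step 1: mu = v_d / E
Step 2: mu = 2027417 / 5560
Step 3: mu = 364.64 cm^2/(V*s)

364.64


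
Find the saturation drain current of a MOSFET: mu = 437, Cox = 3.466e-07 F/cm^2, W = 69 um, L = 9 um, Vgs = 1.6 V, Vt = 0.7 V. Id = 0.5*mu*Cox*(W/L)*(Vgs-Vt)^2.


Step 1: Overdrive voltage Vov = Vgs - Vt = 1.6 - 0.7 = 0.9 V
Step 2: W/L = 69/9 = 7.66667
Step 3: Id = 0.5 * 437 * 3.466e-07 * 7.66667 * 0.9^2
Step 4: Id = 4.70e-04 A

4.70e-04


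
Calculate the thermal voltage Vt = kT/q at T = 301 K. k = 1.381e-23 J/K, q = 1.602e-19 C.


Step 1: kT = 1.381e-23 * 301 = 4.15681e-21 J
Step 2: Vt = kT/q = 4.15681e-21 / 1.602e-19
Step 3: Vt = 0.02595 V

0.02595


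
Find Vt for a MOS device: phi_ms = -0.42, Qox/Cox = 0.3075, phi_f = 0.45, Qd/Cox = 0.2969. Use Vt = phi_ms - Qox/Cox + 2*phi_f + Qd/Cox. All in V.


Step 1: Vt = phi_ms - Qox/Cox + 2*phi_f + Qd/Cox
Step 2: Vt = -0.42 - 0.3075 + 2*0.45 + 0.2969
Step 3: Vt = -0.42 - 0.3075 + 0.9 + 0.2969
Step 4: Vt = 0.4694 V

0.4694


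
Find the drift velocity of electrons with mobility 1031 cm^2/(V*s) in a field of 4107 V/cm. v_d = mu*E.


Step 1: v_d = mu * E
Step 2: v_d = 1031 * 4107 = 4234317
Step 3: v_d = 4.23e+06 cm/s

4.23e+06


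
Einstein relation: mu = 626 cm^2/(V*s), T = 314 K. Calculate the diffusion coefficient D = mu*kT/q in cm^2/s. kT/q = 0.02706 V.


Step 1: D = mu * (kT/q)
Step 2: D = 626 * 0.02706
Step 3: D = 16.94 cm^2/s

16.94


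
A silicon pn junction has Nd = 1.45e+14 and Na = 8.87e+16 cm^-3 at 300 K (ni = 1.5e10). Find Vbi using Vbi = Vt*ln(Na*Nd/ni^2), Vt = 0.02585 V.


Step 1: Compute Na*Nd/ni^2 = 8.87e+16 * 1.45e+14 / (1.5e10)^2 = 5.7162e+10
Step 2: ln(5.7162e+10) = 24.7692
Step 3: Vbi = 0.02585 * 24.7692 = 0.64 V

0.64


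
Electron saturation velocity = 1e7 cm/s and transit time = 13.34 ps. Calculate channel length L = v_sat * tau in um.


Step 1: tau in seconds = 13.34 ps * 1e-12 = 1.3340e-11 s
Step 2: L = v_sat * tau = 1e7 * 1.3340e-11 = 1.3340e-04 cm
Step 3: L in um = 1.3340e-04 * 1e4 = 1.334 um

1.334


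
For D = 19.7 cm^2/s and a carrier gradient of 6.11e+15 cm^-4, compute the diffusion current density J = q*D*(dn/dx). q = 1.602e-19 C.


Step 1: J = q * D * (dn/dx)
Step 2: J = 1.602e-19 * 19.7 * 6.11e+15
Step 3: J = 1.93e-02 A/cm^2

1.93e-02


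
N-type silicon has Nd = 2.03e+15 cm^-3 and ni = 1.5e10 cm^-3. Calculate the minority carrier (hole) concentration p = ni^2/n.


Step 1: Since Nd >> ni, n ≈ Nd = 2.03e+15 cm^-3
Step 2: p = ni^2 / n = (1.5e10)^2 / 2.03e+15
Step 3: p = 2.25e20 / 2.03e+15 = 1.11e+05 cm^-3

1.11e+05


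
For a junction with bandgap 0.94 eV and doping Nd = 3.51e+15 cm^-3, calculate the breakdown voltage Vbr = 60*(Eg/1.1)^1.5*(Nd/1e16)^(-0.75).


Step 1: Eg/1.1 = 0.94/1.1 = 0.854545
Step 2: (Eg/1.1)^1.5 = 0.854545^1.5 = 0.789955
Step 3: (Nd/1e16)^(-0.75) = (0.351)^(-0.75) = 2.192904
Step 4: Vbr = 60 * 0.789955 * 2.192904 = 103.9 V

103.9


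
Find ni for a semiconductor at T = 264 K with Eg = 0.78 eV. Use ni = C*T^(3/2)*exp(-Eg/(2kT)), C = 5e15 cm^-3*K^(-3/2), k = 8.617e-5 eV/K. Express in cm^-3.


Step 1: Compute kT = 8.617e-5 * 264 = 0.02274888 eV
Step 2: Exponent = -Eg/(2kT) = -0.78/(2*0.02274888) = -17.14370
Step 3: T^(3/2) = 264^1.5 = 4289.49
Step 4: ni = 5e15 * 4289.49 * exp(-17.14370) = 7.69e+11 cm^-3

7.69e+11


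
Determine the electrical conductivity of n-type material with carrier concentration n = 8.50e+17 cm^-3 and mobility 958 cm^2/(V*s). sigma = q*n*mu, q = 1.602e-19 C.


Step 1: sigma = q * n * mu
Step 2: sigma = 1.602e-19 * 8.50e+17 * 958
Step 3: sigma = 1.305e+02 S/cm

1.305e+02


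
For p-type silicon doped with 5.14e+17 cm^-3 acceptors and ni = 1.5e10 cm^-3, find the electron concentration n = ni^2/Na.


Step 1: Majority hole concentration p ≈ Na = 5.14e+17 cm^-3
Step 2: n = ni^2 / Na = (1.5e10)^2 / 5.14e+17
Step 3: n = 4.38e+02 cm^-3

4.38e+02


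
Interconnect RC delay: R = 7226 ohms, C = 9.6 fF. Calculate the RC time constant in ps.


Step 1: tau = R * C
Step 2: tau = 7226 * 9.6 fF = 7226 * 9.6e-15 F
Step 3: tau = 6.93696e-11 s = 69.3696 ps

69.3696


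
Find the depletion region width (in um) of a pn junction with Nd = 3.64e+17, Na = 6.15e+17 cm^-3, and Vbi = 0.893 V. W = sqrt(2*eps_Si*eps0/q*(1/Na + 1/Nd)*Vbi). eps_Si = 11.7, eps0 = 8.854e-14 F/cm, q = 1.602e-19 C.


Step 1: 1/Na + 1/Nd = 1/6.15e+17 + 1/3.64e+17 = 4.37327e-18
Step 2: 2*eps*eps0/q = 2*11.7*8.854e-14/1.602e-19 = 1.293281e+07
Step 3: W^2 = 1.293281e+07 * 4.37327e-18 * 0.893 = 5.05069e-11
Step 4: W = sqrt(5.05069e-11) = 7.107e-06 cm = 0.07107 um

0.07107


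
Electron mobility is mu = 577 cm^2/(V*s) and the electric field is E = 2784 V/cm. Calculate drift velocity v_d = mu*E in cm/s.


Step 1: v_d = mu * E
Step 2: v_d = 577 * 2784 = 1606368
Step 3: v_d = 1.61e+06 cm/s

1.61e+06


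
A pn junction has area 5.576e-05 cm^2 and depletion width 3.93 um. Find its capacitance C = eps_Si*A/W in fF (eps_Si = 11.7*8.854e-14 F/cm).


Step 1: eps_Si = 11.7 * 8.854e-14 = 1.035918e-12 F/cm
Step 2: W in cm = 3.93 * 1e-4 = 3.93e-04 cm
Step 3: C = 1.035918e-12 * 5.576e-05 / 3.93e-04 = 1.469791e-13 F
Step 4: C = 146.98 fF

146.98


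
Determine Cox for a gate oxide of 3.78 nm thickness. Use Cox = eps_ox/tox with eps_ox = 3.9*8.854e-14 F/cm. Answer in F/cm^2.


Step 1: eps_ox = 3.9 * 8.854e-14 = 3.45306e-13 F/cm
Step 2: tox in cm = 3.78 nm * 1e-7 = 3.7800e-07 cm
Step 3: Cox = 3.45306e-13 / 3.7800e-07 = 9.14e-07 F/cm^2

9.14e-07


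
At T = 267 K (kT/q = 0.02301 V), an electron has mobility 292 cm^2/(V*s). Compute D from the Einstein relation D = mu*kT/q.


Step 1: D = mu * (kT/q)
Step 2: D = 292 * 0.02301
Step 3: D = 6.72 cm^2/s

6.72


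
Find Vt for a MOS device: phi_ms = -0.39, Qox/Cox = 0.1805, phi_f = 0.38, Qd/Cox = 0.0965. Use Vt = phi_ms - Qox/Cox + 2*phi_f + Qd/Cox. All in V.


Step 1: Vt = phi_ms - Qox/Cox + 2*phi_f + Qd/Cox
Step 2: Vt = -0.39 - 0.1805 + 2*0.38 + 0.0965
Step 3: Vt = -0.39 - 0.1805 + 0.76 + 0.0965
Step 4: Vt = 0.286 V

0.286


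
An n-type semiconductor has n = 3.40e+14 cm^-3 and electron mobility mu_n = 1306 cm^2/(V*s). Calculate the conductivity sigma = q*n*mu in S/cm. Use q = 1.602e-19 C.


Step 1: sigma = q * n * mu
Step 2: sigma = 1.602e-19 * 3.40e+14 * 1306
Step 3: sigma = 7.114e-02 S/cm

7.114e-02


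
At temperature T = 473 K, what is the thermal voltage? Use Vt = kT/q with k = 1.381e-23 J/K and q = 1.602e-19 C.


Step 1: kT = 1.381e-23 * 473 = 6.53213e-21 J
Step 2: Vt = kT/q = 6.53213e-21 / 1.602e-19
Step 3: Vt = 0.04077 V

0.04077


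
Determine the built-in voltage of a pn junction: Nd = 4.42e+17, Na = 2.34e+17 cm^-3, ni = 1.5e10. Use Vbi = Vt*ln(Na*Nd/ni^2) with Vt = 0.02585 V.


Step 1: Compute Na*Nd/ni^2 = 2.34e+17 * 4.42e+17 / (1.5e10)^2 = 4.5968e+14
Step 2: ln(4.5968e+14) = 33.7616
Step 3: Vbi = 0.02585 * 33.7616 = 0.873 V

0.873


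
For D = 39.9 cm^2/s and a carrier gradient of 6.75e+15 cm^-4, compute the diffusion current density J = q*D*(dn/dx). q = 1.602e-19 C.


Step 1: J = q * D * (dn/dx)
Step 2: J = 1.602e-19 * 39.9 * 6.75e+15
Step 3: J = 4.31e-02 A/cm^2

4.31e-02


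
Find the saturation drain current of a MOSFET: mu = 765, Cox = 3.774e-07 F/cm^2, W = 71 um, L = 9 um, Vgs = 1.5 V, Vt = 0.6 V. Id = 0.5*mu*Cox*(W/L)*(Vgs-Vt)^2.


Step 1: Overdrive voltage Vov = Vgs - Vt = 1.5 - 0.6 = 0.9 V
Step 2: W/L = 71/9 = 7.88889
Step 3: Id = 0.5 * 765 * 3.774e-07 * 7.88889 * 0.9^2
Step 4: Id = 9.22e-04 A

9.22e-04


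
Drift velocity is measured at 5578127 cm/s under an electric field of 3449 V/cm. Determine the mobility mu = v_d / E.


Step 1: mu = v_d / E
Step 2: mu = 5578127 / 3449
Step 3: mu = 1617.32 cm^2/(V*s)

1617.32


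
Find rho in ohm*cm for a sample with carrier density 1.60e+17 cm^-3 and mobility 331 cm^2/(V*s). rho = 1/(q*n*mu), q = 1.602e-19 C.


Step 1: sigma = q * n * mu = 1.602e-19 * 1.60e+17 * 331 = 8.48419e+00 S/cm
Step 2: rho = 1 / sigma = 1 / 8.48419e+00 = 0.1179 ohm*cm

0.1179


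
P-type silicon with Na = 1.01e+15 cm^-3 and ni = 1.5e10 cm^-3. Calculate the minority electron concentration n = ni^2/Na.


Step 1: Majority hole concentration p ≈ Na = 1.01e+15 cm^-3
Step 2: n = ni^2 / Na = (1.5e10)^2 / 1.01e+15
Step 3: n = 2.23e+05 cm^-3

2.23e+05


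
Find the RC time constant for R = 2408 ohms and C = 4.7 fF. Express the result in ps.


Step 1: tau = R * C
Step 2: tau = 2408 * 4.7 fF = 2408 * 4.7e-15 F
Step 3: tau = 1.13176e-11 s = 11.3176 ps

11.3176


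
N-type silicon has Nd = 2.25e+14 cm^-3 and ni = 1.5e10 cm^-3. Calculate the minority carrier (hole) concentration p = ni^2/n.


Step 1: Since Nd >> ni, n ≈ Nd = 2.25e+14 cm^-3
Step 2: p = ni^2 / n = (1.5e10)^2 / 2.25e+14
Step 3: p = 2.25e20 / 2.25e+14 = 1.00e+06 cm^-3

1.00e+06


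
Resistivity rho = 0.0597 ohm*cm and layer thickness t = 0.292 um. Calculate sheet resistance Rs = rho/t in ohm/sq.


Step 1: Convert thickness to cm: t = 0.292 um = 2.9200e-05 cm
Step 2: Rs = rho / t = 0.0597 / 2.9200e-05
Step 3: Rs = 2044.5 ohm/sq

2044.5


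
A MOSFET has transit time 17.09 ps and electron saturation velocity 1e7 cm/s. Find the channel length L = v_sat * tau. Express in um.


Step 1: tau in seconds = 17.09 ps * 1e-12 = 1.7090e-11 s
Step 2: L = v_sat * tau = 1e7 * 1.7090e-11 = 1.7090e-04 cm
Step 3: L in um = 1.7090e-04 * 1e4 = 1.709 um

1.709


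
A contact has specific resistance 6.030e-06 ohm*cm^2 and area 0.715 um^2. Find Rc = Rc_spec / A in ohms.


Step 1: Convert area to cm^2: 0.715 um^2 = 7.1500e-09 cm^2
Step 2: Rc = Rc_spec / A = 6.030e-06 / 7.1500e-09
Step 3: Rc = 8.43e+02 ohms

8.43e+02


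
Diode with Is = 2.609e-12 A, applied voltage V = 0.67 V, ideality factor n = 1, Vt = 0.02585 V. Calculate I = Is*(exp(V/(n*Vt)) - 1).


Step 1: V/(n*Vt) = 0.67/(1*0.02585) = 25.9188
Step 2: exp(25.9188) = 1.8046e+11
Step 3: I = 2.609e-12 * (1.8046e+11 - 1) = 4.71e-01 A

4.71e-01


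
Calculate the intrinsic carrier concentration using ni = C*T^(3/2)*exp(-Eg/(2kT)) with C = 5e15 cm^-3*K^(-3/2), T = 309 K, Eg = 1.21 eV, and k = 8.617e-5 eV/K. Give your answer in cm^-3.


Step 1: Compute kT = 8.617e-5 * 309 = 0.02662653 eV
Step 2: Exponent = -Eg/(2kT) = -1.21/(2*0.02662653) = -22.72170
Step 3: T^(3/2) = 309^1.5 = 5431.72
Step 4: ni = 5e15 * 5431.72 * exp(-22.72170) = 3.68e+09 cm^-3

3.68e+09


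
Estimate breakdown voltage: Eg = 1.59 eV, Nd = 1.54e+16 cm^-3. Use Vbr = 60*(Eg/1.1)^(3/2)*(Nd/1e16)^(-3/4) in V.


Step 1: Eg/1.1 = 1.59/1.1 = 1.445455
Step 2: (Eg/1.1)^1.5 = 1.445455^1.5 = 1.737828
Step 3: (Nd/1e16)^(-0.75) = (1.54)^(-0.75) = 0.723368
Step 4: Vbr = 60 * 1.737828 * 0.723368 = 75.4 V

75.4


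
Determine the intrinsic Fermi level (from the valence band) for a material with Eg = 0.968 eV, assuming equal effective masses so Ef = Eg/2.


Step 1: For an intrinsic semiconductor, the Fermi level sits at midgap.
Step 2: Ef = Eg / 2 = 0.968 / 2 = 0.484 eV

0.484


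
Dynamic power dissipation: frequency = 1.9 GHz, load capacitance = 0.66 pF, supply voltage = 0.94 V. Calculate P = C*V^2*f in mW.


Step 1: V^2 = 0.94^2 = 0.8836 V^2
Step 2: P = C*V^2*f = 0.66e-12 F * 0.8836 * 1.9e9 Hz
Step 3: P = 1.1080344e-03 W
Step 4: P = 1.108 mW

1.108


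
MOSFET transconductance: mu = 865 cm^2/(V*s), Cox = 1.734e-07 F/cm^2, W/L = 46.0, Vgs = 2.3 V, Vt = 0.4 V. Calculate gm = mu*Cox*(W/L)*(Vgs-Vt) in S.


Step 1: Vov = Vgs - Vt = 2.3 - 0.4 = 1.9 V
Step 2: gm = mu * Cox * (W/L) * Vov
Step 3: gm = 865 * 1.734e-07 * 46.0 * 1.9 = 1.31e-02 S

1.31e-02


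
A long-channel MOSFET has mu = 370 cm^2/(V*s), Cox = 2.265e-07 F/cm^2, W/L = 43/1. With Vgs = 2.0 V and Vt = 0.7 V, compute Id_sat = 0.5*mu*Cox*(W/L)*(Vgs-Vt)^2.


Step 1: Overdrive voltage Vov = Vgs - Vt = 2.0 - 0.7 = 1.3 V
Step 2: W/L = 43/1 = 43
Step 3: Id = 0.5 * 370 * 2.265e-07 * 43 * 1.3^2
Step 4: Id = 3.05e-03 A

3.05e-03


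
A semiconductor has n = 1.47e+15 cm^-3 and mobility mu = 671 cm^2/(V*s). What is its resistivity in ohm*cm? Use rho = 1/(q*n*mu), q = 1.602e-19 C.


Step 1: sigma = q * n * mu = 1.602e-19 * 1.47e+15 * 671 = 1.58016e-01 S/cm
Step 2: rho = 1 / sigma = 1 / 1.58016e-01 = 6.328 ohm*cm

6.328


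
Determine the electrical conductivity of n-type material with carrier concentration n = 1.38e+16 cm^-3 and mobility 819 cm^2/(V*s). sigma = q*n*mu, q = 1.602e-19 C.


Step 1: sigma = q * n * mu
Step 2: sigma = 1.602e-19 * 1.38e+16 * 819
Step 3: sigma = 1.811e+00 S/cm

1.811e+00


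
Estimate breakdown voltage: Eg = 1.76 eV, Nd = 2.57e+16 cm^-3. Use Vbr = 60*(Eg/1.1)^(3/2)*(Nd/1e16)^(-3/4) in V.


Step 1: Eg/1.1 = 1.76/1.1 = 1.600000
Step 2: (Eg/1.1)^1.5 = 1.600000^1.5 = 2.023858
Step 3: (Nd/1e16)^(-0.75) = (2.57)^(-0.75) = 0.492663
Step 4: Vbr = 60 * 2.023858 * 0.492663 = 59.8 V

59.8


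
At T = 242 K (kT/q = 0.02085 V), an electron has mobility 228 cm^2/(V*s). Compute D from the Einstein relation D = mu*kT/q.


Step 1: D = mu * (kT/q)
Step 2: D = 228 * 0.02085
Step 3: D = 4.75 cm^2/s

4.75


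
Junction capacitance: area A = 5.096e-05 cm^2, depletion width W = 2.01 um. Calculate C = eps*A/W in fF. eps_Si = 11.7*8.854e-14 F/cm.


Step 1: eps_Si = 11.7 * 8.854e-14 = 1.035918e-12 F/cm
Step 2: W in cm = 2.01 * 1e-4 = 2.01e-04 cm
Step 3: C = 1.035918e-12 * 5.096e-05 / 2.01e-04 = 2.626387e-13 F
Step 4: C = 262.64 fF

262.64


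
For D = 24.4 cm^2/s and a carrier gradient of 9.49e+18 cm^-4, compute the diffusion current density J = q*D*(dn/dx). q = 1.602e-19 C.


Step 1: J = q * D * (dn/dx)
Step 2: J = 1.602e-19 * 24.4 * 9.49e+18
Step 3: J = 3.71e+01 A/cm^2

3.71e+01


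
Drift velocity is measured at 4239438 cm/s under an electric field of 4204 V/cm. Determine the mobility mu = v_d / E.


Step 1: mu = v_d / E
Step 2: mu = 4239438 / 4204
Step 3: mu = 1008.43 cm^2/(V*s)

1008.43


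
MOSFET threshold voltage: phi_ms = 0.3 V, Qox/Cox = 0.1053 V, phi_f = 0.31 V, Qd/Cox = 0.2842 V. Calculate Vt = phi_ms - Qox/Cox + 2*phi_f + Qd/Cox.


Step 1: Vt = phi_ms - Qox/Cox + 2*phi_f + Qd/Cox
Step 2: Vt = 0.3 - 0.1053 + 2*0.31 + 0.2842
Step 3: Vt = 0.3 - 0.1053 + 0.62 + 0.2842
Step 4: Vt = 1.0989 V

1.0989


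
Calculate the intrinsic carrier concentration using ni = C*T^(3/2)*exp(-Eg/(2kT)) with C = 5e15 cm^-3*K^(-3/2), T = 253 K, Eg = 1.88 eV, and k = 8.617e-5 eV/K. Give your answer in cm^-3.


Step 1: Compute kT = 8.617e-5 * 253 = 0.02180101 eV
Step 2: Exponent = -Eg/(2kT) = -1.88/(2*0.02180101) = -43.11727
Step 3: T^(3/2) = 253^1.5 = 4024.21
Step 4: ni = 5e15 * 4024.21 * exp(-43.11727) = 3.78e+00 cm^-3

3.78e+00


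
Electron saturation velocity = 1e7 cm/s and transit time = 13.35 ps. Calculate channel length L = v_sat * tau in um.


Step 1: tau in seconds = 13.35 ps * 1e-12 = 1.3350e-11 s
Step 2: L = v_sat * tau = 1e7 * 1.3350e-11 = 1.3350e-04 cm
Step 3: L in um = 1.3350e-04 * 1e4 = 1.335 um

1.335


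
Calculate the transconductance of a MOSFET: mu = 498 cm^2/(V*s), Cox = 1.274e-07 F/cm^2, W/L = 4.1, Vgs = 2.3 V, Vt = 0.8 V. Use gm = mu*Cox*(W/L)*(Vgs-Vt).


Step 1: Vov = Vgs - Vt = 2.3 - 0.8 = 1.5 V
Step 2: gm = mu * Cox * (W/L) * Vov
Step 3: gm = 498 * 1.274e-07 * 4.1 * 1.5 = 3.90e-04 S

3.90e-04


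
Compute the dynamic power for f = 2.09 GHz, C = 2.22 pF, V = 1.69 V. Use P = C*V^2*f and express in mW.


Step 1: V^2 = 1.69^2 = 2.8561 V^2
Step 2: P = C*V^2*f = 2.22e-12 F * 2.8561 * 2.09e9 Hz
Step 3: P = 1.325173278e-02 W
Step 4: P = 13.252 mW

13.252


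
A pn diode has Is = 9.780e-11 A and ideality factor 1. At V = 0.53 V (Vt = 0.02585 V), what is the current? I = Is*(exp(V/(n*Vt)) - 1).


Step 1: V/(n*Vt) = 0.53/(1*0.02585) = 20.5029
Step 2: exp(20.5029) = 8.0223e+08
Step 3: I = 9.780e-11 * (8.0223e+08 - 1) = 7.85e-02 A

7.85e-02


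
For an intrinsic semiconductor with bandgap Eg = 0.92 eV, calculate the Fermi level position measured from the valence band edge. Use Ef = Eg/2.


Step 1: For an intrinsic semiconductor, the Fermi level sits at midgap.
Step 2: Ef = Eg / 2 = 0.92 / 2 = 0.46 eV

0.46


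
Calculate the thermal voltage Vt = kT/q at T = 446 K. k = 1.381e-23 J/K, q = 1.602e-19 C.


Step 1: kT = 1.381e-23 * 446 = 6.15926e-21 J
Step 2: Vt = kT/q = 6.15926e-21 / 1.602e-19
Step 3: Vt = 0.03845 V

0.03845


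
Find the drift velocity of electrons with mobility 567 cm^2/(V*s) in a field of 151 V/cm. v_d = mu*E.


Step 1: v_d = mu * E
Step 2: v_d = 567 * 151 = 85617
Step 3: v_d = 8.56e+04 cm/s

8.56e+04


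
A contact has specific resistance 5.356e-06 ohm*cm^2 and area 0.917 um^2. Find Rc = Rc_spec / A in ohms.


Step 1: Convert area to cm^2: 0.917 um^2 = 9.1700e-09 cm^2
Step 2: Rc = Rc_spec / A = 5.356e-06 / 9.1700e-09
Step 3: Rc = 5.84e+02 ohms

5.84e+02


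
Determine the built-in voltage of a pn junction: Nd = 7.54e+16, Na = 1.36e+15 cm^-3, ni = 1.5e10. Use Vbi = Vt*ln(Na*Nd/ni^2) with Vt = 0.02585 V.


Step 1: Compute Na*Nd/ni^2 = 1.36e+15 * 7.54e+16 / (1.5e10)^2 = 4.5575e+11
Step 2: ln(4.5575e+11) = 26.8452
Step 3: Vbi = 0.02585 * 26.8452 = 0.694 V

0.694


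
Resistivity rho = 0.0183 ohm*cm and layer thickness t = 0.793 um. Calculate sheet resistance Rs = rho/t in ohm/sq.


Step 1: Convert thickness to cm: t = 0.793 um = 7.9300e-05 cm
Step 2: Rs = rho / t = 0.0183 / 7.9300e-05
Step 3: Rs = 230.8 ohm/sq

230.8


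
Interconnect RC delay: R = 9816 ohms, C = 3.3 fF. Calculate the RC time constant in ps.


Step 1: tau = R * C
Step 2: tau = 9816 * 3.3 fF = 9816 * 3.3e-15 F
Step 3: tau = 3.23928e-11 s = 32.3928 ps

32.3928


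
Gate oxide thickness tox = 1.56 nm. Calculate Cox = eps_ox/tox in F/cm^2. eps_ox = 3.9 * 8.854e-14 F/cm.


Step 1: eps_ox = 3.9 * 8.854e-14 = 3.45306e-13 F/cm
Step 2: tox in cm = 1.56 nm * 1e-7 = 1.5600e-07 cm
Step 3: Cox = 3.45306e-13 / 1.5600e-07 = 2.21e-06 F/cm^2

2.21e-06


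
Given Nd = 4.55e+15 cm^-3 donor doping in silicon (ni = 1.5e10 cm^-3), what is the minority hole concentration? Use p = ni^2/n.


Step 1: Since Nd >> ni, n ≈ Nd = 4.55e+15 cm^-3
Step 2: p = ni^2 / n = (1.5e10)^2 / 4.55e+15
Step 3: p = 2.25e20 / 4.55e+15 = 4.95e+04 cm^-3

4.95e+04


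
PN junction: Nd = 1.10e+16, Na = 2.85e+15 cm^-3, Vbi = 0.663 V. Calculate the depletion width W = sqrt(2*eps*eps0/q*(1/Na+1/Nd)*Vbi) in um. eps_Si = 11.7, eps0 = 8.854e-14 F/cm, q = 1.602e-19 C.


Step 1: 1/Na + 1/Nd = 1/2.85e+15 + 1/1.10e+16 = 4.41786e-16
Step 2: 2*eps*eps0/q = 2*11.7*8.854e-14/1.602e-19 = 1.293281e+07
Step 3: W^2 = 1.293281e+07 * 4.41786e-16 * 0.663 = 3.78807e-09
Step 4: W = sqrt(3.78807e-09) = 6.155e-05 cm = 0.6155 um

0.6155


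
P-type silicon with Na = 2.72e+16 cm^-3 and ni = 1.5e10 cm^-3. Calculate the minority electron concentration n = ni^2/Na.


Step 1: Majority hole concentration p ≈ Na = 2.72e+16 cm^-3
Step 2: n = ni^2 / Na = (1.5e10)^2 / 2.72e+16
Step 3: n = 8.27e+03 cm^-3

8.27e+03


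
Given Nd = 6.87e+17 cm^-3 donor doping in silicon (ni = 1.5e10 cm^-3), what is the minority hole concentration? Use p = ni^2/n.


Step 1: Since Nd >> ni, n ≈ Nd = 6.87e+17 cm^-3
Step 2: p = ni^2 / n = (1.5e10)^2 / 6.87e+17
Step 3: p = 2.25e20 / 6.87e+17 = 3.28e+02 cm^-3

3.28e+02


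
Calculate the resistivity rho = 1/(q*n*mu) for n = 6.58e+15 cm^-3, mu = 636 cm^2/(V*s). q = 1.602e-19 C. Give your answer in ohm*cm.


Step 1: sigma = q * n * mu = 1.602e-19 * 6.58e+15 * 636 = 6.70418e-01 S/cm
Step 2: rho = 1 / sigma = 1 / 6.70418e-01 = 1.492 ohm*cm

1.492


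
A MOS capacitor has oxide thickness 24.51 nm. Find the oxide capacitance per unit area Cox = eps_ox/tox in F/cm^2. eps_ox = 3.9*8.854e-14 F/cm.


Step 1: eps_ox = 3.9 * 8.854e-14 = 3.45306e-13 F/cm
Step 2: tox in cm = 24.51 nm * 1e-7 = 2.4510e-06 cm
Step 3: Cox = 3.45306e-13 / 2.4510e-06 = 1.41e-07 F/cm^2

1.41e-07


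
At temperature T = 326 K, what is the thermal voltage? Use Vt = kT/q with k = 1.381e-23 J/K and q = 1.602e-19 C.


Step 1: kT = 1.381e-23 * 326 = 4.50206e-21 J
Step 2: Vt = kT/q = 4.50206e-21 / 1.602e-19
Step 3: Vt = 0.0281 V

0.0281


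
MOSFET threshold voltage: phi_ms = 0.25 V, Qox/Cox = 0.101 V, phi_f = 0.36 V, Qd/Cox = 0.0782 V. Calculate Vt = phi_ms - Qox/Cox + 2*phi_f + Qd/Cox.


Step 1: Vt = phi_ms - Qox/Cox + 2*phi_f + Qd/Cox
Step 2: Vt = 0.25 - 0.101 + 2*0.36 + 0.0782
Step 3: Vt = 0.25 - 0.101 + 0.72 + 0.0782
Step 4: Vt = 0.9472 V

0.9472


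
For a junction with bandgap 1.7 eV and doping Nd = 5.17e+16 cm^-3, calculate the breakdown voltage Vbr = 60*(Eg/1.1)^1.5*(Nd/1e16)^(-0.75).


Step 1: Eg/1.1 = 1.7/1.1 = 1.545455
Step 2: (Eg/1.1)^1.5 = 1.545455^1.5 = 1.921253
Step 3: (Nd/1e16)^(-0.75) = (5.17)^(-0.75) = 0.291664
Step 4: Vbr = 60 * 1.921253 * 0.291664 = 33.6 V

33.6


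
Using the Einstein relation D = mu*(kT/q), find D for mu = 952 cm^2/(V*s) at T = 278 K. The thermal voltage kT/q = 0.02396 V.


Step 1: D = mu * (kT/q)
Step 2: D = 952 * 0.02396
Step 3: D = 22.81 cm^2/s

22.81


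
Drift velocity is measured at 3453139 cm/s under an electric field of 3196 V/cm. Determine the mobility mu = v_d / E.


Step 1: mu = v_d / E
Step 2: mu = 3453139 / 3196
Step 3: mu = 1080.46 cm^2/(V*s)

1080.46


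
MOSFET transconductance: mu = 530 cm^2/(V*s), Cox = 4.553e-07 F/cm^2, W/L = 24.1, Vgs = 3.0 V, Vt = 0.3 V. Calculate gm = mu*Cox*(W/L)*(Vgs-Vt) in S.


Step 1: Vov = Vgs - Vt = 3.0 - 0.3 = 2.7 V
Step 2: gm = mu * Cox * (W/L) * Vov
Step 3: gm = 530 * 4.553e-07 * 24.1 * 2.7 = 1.57e-02 S

1.57e-02


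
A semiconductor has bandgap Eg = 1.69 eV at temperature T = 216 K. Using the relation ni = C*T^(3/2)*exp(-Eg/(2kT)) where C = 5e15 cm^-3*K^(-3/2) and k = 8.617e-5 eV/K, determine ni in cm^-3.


Step 1: Compute kT = 8.617e-5 * 216 = 0.01861272 eV
Step 2: Exponent = -Eg/(2kT) = -1.69/(2*0.01861272) = -45.39906
Step 3: T^(3/2) = 216^1.5 = 3174.54
Step 4: ni = 5e15 * 3174.54 * exp(-45.39906) = 3.05e-01 cm^-3

3.05e-01


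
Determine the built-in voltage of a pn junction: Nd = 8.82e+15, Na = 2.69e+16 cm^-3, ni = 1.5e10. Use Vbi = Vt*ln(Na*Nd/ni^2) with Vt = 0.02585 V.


Step 1: Compute Na*Nd/ni^2 = 2.69e+16 * 8.82e+15 / (1.5e10)^2 = 1.0545e+12
Step 2: ln(1.0545e+12) = 27.6841
Step 3: Vbi = 0.02585 * 27.6841 = 0.716 V

0.716
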